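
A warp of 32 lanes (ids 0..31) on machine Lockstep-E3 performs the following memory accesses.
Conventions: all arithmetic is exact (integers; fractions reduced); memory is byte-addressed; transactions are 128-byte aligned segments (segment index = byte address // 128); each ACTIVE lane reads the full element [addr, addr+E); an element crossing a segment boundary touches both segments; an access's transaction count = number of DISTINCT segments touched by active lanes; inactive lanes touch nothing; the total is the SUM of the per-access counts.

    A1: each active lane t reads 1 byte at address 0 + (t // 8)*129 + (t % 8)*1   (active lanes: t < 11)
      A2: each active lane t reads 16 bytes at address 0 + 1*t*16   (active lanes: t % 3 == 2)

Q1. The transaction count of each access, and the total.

A1: 2 transactions
A2: 4 transactions

Answer: 2,4; total 6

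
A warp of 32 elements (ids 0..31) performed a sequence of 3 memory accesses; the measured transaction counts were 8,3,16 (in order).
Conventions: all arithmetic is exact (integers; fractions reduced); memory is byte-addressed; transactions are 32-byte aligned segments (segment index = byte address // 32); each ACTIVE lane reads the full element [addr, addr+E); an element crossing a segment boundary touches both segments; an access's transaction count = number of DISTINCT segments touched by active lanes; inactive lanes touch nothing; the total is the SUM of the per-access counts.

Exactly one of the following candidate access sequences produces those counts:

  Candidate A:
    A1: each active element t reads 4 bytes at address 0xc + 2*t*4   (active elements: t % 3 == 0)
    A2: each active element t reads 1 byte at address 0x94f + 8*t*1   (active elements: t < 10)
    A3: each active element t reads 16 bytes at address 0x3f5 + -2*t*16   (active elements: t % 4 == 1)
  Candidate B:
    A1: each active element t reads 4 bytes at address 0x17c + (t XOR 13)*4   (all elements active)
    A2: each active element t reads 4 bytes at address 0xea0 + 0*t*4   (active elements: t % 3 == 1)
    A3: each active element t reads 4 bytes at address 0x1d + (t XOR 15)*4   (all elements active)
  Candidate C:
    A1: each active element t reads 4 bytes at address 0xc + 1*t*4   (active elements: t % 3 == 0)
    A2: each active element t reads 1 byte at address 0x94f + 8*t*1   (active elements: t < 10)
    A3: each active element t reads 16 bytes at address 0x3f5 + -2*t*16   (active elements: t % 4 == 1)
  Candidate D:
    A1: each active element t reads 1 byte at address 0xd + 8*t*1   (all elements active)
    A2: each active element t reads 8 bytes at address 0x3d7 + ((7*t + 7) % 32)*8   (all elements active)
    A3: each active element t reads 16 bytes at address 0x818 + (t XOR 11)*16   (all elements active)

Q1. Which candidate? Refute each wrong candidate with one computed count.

B: A1 gives 5 transactions, not 8
C: A1 gives 5 transactions, not 8
D: A1 gives 9 transactions, not 8
A: all counts match (8,3,16)

Answer: A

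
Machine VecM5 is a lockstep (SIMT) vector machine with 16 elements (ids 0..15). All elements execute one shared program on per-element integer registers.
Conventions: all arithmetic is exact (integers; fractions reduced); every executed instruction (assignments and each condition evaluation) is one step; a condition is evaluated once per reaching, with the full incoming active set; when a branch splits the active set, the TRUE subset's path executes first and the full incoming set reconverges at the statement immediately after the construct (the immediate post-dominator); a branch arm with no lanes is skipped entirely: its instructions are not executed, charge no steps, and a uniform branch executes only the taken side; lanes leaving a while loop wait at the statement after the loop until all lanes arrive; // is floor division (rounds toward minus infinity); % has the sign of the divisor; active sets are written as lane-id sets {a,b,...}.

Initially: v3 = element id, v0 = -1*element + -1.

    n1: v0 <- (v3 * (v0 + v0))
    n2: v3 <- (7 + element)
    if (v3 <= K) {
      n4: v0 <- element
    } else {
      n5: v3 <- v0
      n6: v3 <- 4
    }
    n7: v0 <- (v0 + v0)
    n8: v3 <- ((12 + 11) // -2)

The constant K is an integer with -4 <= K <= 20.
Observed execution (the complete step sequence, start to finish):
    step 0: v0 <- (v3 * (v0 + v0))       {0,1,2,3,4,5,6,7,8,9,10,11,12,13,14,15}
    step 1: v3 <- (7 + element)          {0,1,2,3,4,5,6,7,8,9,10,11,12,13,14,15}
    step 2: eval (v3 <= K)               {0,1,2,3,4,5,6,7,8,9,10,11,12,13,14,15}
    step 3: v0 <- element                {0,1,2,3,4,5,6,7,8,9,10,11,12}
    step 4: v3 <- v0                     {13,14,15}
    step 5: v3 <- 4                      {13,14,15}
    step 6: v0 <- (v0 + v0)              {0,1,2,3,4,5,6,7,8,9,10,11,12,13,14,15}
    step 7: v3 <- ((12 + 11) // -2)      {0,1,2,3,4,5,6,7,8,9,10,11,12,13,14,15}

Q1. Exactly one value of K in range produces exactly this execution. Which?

Answer: K = 19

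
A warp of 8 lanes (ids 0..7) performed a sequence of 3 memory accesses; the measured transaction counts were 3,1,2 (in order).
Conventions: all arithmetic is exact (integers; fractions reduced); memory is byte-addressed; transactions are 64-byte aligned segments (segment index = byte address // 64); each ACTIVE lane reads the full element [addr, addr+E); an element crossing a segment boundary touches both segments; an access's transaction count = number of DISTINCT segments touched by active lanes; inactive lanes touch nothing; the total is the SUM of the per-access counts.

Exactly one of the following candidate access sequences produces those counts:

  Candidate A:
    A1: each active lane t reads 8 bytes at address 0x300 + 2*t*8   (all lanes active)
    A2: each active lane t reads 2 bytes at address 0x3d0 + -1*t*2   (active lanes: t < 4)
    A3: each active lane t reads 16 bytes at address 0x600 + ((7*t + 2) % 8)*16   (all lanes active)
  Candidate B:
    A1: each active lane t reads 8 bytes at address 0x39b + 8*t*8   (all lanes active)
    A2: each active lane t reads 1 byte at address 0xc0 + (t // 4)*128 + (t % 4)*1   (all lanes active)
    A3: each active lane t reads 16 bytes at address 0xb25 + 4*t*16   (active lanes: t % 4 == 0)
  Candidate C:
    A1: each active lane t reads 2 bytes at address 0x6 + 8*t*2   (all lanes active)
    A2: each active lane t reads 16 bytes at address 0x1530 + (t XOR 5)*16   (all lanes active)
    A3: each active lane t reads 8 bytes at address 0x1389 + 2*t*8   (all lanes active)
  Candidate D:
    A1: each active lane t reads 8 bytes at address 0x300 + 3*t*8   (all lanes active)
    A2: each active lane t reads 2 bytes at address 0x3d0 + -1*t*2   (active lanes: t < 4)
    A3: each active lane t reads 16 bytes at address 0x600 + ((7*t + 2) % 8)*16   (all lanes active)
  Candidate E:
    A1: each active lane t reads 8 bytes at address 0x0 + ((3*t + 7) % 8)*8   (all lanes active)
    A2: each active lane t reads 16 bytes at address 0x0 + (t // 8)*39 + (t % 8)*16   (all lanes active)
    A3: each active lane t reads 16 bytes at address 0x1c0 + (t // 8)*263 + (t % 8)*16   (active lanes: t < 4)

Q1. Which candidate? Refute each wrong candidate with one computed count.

A: A1 gives 2 transactions, not 3
B: A1 gives 8 transactions, not 3
C: A1 gives 2 transactions, not 3
E: A1 gives 1 transaction, not 3
D: all counts match (3,1,2)

Answer: D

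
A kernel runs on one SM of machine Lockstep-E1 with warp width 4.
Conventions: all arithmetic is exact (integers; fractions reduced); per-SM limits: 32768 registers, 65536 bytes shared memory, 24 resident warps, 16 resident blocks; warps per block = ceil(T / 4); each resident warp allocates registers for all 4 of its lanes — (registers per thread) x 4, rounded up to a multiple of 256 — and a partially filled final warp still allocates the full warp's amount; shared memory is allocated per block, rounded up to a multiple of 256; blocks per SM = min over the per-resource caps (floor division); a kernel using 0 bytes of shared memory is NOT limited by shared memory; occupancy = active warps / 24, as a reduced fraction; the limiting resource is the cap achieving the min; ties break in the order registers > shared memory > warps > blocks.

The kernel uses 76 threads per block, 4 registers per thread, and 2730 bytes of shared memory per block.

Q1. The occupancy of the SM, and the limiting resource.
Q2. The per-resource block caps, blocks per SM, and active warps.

Answer: occupancy 19/24, limited by warps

registers: 6 blocks
shared memory: 23 blocks
warps: 1 block
blocks: 16 blocks

Answer: 1 block, 19 active warps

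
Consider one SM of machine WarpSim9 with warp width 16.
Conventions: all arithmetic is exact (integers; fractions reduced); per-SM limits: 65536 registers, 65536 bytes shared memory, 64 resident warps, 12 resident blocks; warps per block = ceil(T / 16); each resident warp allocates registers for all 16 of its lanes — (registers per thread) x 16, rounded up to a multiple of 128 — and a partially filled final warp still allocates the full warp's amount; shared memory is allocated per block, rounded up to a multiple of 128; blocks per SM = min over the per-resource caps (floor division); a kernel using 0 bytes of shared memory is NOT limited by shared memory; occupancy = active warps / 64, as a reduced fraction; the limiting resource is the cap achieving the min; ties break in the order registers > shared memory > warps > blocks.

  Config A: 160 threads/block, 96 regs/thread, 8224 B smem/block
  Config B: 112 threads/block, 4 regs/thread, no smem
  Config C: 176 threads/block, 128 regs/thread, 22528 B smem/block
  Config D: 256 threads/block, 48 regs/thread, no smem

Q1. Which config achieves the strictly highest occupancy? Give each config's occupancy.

occupancies: A 5/8, B 63/64, C 11/32, D 1

Answer: D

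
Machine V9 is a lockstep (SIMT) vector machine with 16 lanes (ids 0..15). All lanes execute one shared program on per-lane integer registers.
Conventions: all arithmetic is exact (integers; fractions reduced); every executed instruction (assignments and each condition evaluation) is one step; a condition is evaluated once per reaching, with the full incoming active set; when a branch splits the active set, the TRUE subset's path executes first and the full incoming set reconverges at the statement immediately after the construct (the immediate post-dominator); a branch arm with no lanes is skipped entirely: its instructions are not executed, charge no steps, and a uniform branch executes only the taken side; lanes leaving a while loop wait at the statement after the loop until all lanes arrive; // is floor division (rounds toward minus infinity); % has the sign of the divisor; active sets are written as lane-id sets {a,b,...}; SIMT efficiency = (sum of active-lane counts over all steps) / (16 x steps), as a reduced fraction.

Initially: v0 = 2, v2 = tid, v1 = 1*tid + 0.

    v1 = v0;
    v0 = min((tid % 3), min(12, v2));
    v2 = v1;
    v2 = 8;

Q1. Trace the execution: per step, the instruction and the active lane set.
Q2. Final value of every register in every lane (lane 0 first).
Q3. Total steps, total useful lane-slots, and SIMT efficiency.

step 0: v1 <- v0                     {0,1,2,3,4,5,6,7,8,9,10,11,12,13,14,15}
step 1: v0 <- min((tid % 3), min(12, v2)) {0,1,2,3,4,5,6,7,8,9,10,11,12,13,14,15}
step 2: v2 <- v1                     {0,1,2,3,4,5,6,7,8,9,10,11,12,13,14,15}
step 3: v2 <- 8                      {0,1,2,3,4,5,6,7,8,9,10,11,12,13,14,15}

Answer: 4 steps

v0: 0,1,2,0,1,2,0,1,2,0,1,2,0,1,2,0
v2: 8,8,8,8,8,8,8,8,8,8,8,8,8,8,8,8
v1: 2,2,2,2,2,2,2,2,2,2,2,2,2,2,2,2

steps = 4; useful = 64; efficiency = 64/64 = 1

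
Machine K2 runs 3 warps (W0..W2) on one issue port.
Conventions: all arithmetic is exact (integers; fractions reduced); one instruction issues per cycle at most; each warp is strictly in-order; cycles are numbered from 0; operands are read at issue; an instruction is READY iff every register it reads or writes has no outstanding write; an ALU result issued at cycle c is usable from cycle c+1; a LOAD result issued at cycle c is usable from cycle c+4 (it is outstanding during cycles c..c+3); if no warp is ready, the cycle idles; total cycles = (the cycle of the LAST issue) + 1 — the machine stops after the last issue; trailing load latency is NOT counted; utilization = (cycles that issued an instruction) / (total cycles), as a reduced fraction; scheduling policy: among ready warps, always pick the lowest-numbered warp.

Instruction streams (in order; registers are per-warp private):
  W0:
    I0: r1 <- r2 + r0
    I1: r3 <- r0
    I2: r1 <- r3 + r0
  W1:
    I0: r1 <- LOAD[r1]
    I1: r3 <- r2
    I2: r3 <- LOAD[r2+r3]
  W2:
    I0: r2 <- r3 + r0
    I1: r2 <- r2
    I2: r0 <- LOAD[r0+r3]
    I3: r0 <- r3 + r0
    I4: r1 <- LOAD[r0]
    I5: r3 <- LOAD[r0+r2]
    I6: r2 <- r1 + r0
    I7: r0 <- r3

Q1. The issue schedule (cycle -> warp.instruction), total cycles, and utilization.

cycle 0: W0.I0
cycle 1: W0.I1
cycle 2: W0.I2
cycle 3: W1.I0
cycle 4: W1.I1
cycle 5: W1.I2
cycle 6: W2.I0
cycle 7: W2.I1
cycle 8: W2.I2
cycle 9: idle
cycle 10: idle
cycle 11: idle
cycle 12: W2.I3
cycle 13: W2.I4
cycle 14: W2.I5
cycle 15: idle
cycle 16: idle
cycle 17: W2.I6
cycle 18: W2.I7

Answer: 19 cycles, utilization 14/19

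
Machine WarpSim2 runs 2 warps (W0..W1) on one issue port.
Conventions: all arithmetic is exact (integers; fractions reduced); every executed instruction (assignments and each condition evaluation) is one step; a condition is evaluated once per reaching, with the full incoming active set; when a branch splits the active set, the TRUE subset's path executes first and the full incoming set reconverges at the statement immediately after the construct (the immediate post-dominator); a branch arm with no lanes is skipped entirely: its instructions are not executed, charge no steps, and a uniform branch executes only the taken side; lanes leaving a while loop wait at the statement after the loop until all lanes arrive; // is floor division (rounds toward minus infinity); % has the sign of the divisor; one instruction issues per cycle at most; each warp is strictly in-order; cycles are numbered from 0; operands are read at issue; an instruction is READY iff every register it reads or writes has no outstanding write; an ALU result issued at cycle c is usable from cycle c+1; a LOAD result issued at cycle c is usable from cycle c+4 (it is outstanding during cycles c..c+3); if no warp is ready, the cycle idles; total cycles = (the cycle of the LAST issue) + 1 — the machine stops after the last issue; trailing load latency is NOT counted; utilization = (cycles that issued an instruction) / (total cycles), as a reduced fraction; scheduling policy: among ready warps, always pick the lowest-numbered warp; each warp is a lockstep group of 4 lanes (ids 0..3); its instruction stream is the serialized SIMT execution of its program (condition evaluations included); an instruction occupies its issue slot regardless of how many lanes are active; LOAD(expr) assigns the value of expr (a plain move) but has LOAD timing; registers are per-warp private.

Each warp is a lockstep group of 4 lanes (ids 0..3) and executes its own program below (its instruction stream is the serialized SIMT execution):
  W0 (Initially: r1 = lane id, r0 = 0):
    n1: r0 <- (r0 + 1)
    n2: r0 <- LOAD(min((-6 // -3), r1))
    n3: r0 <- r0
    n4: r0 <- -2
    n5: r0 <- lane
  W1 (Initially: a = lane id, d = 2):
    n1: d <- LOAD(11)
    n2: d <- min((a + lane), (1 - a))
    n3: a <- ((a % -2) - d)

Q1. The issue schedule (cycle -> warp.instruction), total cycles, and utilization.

cycle 0: W0.I0
cycle 1: W0.I1
cycle 2: W1.I0
cycle 3: idle
cycle 4: idle
cycle 5: W0.I2
cycle 6: W0.I3
cycle 7: W0.I4
cycle 8: W1.I1
cycle 9: W1.I2

Answer: 10 cycles, utilization 4/5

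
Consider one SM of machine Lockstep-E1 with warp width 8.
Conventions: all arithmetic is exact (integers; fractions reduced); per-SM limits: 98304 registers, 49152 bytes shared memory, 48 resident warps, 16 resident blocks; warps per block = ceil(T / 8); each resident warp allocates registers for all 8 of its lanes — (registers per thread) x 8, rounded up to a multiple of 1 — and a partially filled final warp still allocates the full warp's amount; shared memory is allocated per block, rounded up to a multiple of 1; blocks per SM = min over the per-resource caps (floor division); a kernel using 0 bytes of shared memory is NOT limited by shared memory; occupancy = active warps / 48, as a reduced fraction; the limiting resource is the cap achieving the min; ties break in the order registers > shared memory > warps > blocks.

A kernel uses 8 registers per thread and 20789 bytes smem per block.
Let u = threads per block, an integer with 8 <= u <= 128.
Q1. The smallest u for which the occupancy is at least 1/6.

Answer: u = 25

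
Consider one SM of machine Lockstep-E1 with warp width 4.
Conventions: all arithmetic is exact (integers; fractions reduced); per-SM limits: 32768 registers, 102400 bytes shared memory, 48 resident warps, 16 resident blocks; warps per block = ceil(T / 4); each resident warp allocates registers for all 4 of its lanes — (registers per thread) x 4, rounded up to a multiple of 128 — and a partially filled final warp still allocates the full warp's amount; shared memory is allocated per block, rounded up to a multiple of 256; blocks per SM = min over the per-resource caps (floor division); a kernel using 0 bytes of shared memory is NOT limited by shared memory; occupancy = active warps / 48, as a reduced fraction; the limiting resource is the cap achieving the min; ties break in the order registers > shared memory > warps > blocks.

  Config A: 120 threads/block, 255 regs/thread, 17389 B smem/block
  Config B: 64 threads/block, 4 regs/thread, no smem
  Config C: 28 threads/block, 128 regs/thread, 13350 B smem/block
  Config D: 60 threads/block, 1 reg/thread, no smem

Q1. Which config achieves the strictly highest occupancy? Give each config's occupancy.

occupancies: A 5/8, B 1, C 7/8, D 15/16

Answer: B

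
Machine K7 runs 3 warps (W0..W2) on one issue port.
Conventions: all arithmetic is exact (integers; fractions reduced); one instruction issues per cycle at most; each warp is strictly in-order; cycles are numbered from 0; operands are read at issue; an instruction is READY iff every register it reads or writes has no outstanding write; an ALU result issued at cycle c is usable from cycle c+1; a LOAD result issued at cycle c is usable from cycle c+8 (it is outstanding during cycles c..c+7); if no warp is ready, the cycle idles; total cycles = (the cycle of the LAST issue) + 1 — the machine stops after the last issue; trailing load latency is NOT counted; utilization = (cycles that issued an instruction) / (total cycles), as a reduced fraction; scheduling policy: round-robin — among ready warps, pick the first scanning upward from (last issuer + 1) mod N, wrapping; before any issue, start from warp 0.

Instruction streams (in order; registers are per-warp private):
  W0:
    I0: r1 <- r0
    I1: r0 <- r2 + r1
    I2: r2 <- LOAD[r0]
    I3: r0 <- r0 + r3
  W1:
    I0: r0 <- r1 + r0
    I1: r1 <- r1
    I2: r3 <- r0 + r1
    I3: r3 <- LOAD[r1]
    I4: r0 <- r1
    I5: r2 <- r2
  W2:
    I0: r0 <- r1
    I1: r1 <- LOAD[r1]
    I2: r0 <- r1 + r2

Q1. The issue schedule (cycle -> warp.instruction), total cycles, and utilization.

cycle 0: W0.I0
cycle 1: W1.I0
cycle 2: W2.I0
cycle 3: W0.I1
cycle 4: W1.I1
cycle 5: W2.I1
cycle 6: W0.I2
cycle 7: W1.I2
cycle 8: W0.I3
cycle 9: W1.I3
cycle 10: W1.I4
cycle 11: W1.I5
cycle 12: idle
cycle 13: W2.I2

Answer: 14 cycles, utilization 13/14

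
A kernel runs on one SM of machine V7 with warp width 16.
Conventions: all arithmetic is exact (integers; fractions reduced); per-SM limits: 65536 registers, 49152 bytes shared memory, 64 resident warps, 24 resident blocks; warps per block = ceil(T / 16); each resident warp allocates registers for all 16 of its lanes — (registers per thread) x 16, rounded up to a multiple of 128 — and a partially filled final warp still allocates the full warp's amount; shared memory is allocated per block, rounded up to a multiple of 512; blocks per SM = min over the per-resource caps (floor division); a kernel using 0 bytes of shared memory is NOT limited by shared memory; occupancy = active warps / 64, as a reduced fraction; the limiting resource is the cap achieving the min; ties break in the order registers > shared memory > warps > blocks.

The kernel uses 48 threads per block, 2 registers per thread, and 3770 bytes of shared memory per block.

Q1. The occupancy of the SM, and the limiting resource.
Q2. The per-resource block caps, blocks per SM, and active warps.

Answer: occupancy 9/16, limited by shared memory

registers: 170 blocks
shared memory: 12 blocks
warps: 21 blocks
blocks: 24 blocks

Answer: 12 blocks, 36 active warps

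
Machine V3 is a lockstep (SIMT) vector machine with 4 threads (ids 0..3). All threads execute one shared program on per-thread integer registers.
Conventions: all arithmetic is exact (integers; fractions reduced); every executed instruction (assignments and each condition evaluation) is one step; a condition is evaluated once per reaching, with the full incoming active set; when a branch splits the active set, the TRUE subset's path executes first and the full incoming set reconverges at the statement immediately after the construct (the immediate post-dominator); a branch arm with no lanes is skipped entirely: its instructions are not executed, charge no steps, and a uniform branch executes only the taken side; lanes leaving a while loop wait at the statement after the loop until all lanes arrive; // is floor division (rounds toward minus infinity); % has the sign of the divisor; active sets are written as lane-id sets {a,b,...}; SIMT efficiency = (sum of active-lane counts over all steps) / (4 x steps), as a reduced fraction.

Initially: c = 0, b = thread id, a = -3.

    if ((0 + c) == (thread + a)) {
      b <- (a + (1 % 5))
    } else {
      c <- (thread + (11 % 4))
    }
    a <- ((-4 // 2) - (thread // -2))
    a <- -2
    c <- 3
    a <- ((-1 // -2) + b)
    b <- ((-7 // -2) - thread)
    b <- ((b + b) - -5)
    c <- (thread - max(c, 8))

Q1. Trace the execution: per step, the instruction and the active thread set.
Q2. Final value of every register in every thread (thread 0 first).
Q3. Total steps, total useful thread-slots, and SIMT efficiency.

step 0: eval ((0 + c) == (thread + a)) {0,1,2,3}
step 1: b <- (a + (1 % 5))           {3}
step 2: c <- (thread + (11 % 4))     {0,1,2}
step 3: a <- ((-4 // 2) - (thread // -2)) {0,1,2,3}
step 4: a <- -2                      {0,1,2,3}
step 5: c <- 3                       {0,1,2,3}
step 6: a <- ((-1 // -2) + b)        {0,1,2,3}
step 7: b <- ((-7 // -2) - thread)   {0,1,2,3}
step 8: b <- ((b + b) - -5)          {0,1,2,3}
step 9: c <- (thread - max(c, 8))    {0,1,2,3}

Answer: 10 steps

c: -8,-7,-6,-5
b: 11,9,7,5
a: 0,1,2,-2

steps = 10; useful = 36; efficiency = 36/40 = 9/10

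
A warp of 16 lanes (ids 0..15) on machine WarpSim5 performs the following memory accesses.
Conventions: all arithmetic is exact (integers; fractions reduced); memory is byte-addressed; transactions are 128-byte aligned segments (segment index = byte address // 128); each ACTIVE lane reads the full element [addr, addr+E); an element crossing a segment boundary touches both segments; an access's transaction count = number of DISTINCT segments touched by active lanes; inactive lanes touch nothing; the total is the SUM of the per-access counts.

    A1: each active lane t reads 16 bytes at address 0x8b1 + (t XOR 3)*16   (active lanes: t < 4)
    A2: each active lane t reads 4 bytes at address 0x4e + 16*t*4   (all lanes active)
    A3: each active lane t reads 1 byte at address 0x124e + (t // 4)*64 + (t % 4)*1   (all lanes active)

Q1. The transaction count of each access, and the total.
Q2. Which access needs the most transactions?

A1: 1 transaction
A2: 9 transactions
A3: 3 transactions

Answer: 1,9,3; total 13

Answer: A2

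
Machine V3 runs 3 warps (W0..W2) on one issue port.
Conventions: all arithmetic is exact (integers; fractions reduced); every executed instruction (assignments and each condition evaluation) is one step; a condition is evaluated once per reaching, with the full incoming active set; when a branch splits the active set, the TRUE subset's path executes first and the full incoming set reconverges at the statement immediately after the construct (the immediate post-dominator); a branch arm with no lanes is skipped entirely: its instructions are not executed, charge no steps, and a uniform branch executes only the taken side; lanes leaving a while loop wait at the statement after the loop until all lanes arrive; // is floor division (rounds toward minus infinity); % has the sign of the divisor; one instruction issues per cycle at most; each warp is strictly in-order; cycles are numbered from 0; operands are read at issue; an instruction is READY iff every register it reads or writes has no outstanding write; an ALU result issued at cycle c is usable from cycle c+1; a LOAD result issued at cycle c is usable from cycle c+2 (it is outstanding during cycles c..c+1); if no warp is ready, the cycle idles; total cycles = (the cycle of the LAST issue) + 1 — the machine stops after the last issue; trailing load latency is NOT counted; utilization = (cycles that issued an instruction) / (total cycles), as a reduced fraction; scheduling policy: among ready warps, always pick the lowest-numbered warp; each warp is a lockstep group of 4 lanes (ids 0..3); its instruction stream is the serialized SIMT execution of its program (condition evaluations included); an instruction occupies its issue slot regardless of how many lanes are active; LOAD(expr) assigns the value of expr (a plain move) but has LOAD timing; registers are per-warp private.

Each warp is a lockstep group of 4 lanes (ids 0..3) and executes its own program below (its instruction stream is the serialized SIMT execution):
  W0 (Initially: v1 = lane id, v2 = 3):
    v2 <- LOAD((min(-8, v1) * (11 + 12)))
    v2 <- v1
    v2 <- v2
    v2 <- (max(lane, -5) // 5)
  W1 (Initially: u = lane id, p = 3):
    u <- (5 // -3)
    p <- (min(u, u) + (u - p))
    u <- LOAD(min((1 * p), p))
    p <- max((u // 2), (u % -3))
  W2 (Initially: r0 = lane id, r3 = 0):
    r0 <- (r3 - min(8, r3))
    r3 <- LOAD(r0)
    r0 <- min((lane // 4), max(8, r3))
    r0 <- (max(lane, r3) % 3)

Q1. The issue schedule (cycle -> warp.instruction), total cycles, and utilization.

cycle 0: W0.I0
cycle 1: W1.I0
cycle 2: W0.I1
cycle 3: W0.I2
cycle 4: W0.I3
cycle 5: W1.I1
cycle 6: W1.I2
cycle 7: W2.I0
cycle 8: W1.I3
cycle 9: W2.I1
cycle 10: idle
cycle 11: W2.I2
cycle 12: W2.I3

Answer: 13 cycles, utilization 12/13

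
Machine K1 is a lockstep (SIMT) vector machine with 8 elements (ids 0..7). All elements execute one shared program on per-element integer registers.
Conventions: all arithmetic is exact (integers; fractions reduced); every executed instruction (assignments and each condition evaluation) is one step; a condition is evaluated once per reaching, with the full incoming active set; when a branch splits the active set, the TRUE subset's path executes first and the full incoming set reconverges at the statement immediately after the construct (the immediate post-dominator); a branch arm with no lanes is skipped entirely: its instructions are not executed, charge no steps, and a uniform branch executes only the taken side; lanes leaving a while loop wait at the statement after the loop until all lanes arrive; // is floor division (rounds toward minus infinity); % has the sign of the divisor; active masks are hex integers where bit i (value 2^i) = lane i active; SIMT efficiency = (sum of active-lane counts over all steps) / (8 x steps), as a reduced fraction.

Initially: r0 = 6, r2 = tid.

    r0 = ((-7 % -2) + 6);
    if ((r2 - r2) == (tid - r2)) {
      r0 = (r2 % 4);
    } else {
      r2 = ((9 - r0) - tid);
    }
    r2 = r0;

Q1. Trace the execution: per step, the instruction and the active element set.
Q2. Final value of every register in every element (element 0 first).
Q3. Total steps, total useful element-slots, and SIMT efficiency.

step 0: r0 <- ((-7 % -2) + 6)        0xff
step 1: eval ((r2 - r2) == (tid - r2)) 0xff
step 2: r0 <- (r2 % 4)               0xff
step 3: r2 <- r0                     0xff

Answer: 4 steps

r0: 0,1,2,3,0,1,2,3
r2: 0,1,2,3,0,1,2,3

steps = 4; useful = 32; efficiency = 32/32 = 1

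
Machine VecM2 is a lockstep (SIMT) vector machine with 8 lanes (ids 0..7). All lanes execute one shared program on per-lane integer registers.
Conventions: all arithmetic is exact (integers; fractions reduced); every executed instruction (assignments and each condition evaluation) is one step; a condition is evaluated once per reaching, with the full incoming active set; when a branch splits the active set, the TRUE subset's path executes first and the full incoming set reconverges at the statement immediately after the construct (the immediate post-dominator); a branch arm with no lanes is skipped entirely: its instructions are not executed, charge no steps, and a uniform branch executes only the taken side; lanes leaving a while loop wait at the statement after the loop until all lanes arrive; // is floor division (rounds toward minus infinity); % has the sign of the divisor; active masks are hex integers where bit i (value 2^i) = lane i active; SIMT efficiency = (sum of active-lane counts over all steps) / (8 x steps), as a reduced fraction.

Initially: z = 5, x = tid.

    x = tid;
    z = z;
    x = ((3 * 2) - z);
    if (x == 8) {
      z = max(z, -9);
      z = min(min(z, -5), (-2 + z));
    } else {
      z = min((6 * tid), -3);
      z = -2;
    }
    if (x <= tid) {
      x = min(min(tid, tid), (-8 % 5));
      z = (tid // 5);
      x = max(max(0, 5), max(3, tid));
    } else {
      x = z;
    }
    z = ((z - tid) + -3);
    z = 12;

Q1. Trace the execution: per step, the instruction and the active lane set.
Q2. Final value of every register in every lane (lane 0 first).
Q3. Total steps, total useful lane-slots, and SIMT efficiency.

step 0: x <- tid                     0xff
step 1: z <- z                       0xff
step 2: x <- ((3 * 2) - z)           0xff
step 3: eval (x == 8)                0xff
step 4: z <- min((6 * tid), -3)      0xff
step 5: z <- -2                      0xff
step 6: eval (x <= tid)              0xff
step 7: x <- min(min(tid, tid), (-8 % 5)) 0xfe
step 8: z <- (tid // 5)              0xfe
step 9: x <- max(max(0, 5), max(3, tid)) 0xfe
step 10: x <- z                       0x01
step 11: z <- ((z - tid) + -3)        0xff
step 12: z <- 12                      0xff

Answer: 13 steps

z: 12,12,12,12,12,12,12,12
x: -2,5,5,5,5,5,6,7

steps = 13; useful = 94; efficiency = 94/104 = 47/52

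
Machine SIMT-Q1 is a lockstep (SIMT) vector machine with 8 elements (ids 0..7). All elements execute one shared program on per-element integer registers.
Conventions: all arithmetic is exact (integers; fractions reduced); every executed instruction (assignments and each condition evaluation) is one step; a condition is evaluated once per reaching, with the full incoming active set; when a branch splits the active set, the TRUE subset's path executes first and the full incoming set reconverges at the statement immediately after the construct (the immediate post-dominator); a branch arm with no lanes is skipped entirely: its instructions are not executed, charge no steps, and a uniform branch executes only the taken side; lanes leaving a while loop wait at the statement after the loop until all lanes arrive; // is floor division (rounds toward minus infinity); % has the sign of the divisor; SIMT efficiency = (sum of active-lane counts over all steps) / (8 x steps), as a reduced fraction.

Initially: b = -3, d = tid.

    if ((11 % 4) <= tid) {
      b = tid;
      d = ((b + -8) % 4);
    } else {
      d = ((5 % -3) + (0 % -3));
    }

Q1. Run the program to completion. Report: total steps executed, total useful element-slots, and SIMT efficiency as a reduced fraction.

Answer: 4 steps, 21 useful, 21/32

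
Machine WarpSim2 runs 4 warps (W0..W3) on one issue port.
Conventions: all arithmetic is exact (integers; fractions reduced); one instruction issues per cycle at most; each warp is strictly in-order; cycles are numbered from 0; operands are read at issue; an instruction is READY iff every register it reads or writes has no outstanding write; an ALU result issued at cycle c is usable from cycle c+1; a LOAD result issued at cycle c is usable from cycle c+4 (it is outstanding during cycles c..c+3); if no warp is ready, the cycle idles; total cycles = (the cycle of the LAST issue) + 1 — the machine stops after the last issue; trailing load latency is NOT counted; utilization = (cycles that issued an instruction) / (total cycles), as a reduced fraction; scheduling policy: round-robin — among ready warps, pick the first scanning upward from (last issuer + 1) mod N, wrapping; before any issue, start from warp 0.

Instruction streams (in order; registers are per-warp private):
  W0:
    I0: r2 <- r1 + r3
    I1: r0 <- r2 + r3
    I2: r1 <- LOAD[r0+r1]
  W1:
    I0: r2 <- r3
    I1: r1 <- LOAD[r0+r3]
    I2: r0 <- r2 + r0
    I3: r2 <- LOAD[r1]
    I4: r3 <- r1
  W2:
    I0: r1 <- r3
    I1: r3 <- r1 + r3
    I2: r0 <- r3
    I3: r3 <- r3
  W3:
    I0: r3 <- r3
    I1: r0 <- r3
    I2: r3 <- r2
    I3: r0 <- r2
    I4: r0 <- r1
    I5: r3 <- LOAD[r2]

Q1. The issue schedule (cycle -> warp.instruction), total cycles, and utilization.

cycle 0: W0.I0
cycle 1: W1.I0
cycle 2: W2.I0
cycle 3: W3.I0
cycle 4: W0.I1
cycle 5: W1.I1
cycle 6: W2.I1
cycle 7: W3.I1
cycle 8: W0.I2
cycle 9: W1.I2
cycle 10: W2.I2
cycle 11: W3.I2
cycle 12: W1.I3
cycle 13: W2.I3
cycle 14: W3.I3
cycle 15: W1.I4
cycle 16: W3.I4
cycle 17: W3.I5

Answer: 18 cycles, utilization 1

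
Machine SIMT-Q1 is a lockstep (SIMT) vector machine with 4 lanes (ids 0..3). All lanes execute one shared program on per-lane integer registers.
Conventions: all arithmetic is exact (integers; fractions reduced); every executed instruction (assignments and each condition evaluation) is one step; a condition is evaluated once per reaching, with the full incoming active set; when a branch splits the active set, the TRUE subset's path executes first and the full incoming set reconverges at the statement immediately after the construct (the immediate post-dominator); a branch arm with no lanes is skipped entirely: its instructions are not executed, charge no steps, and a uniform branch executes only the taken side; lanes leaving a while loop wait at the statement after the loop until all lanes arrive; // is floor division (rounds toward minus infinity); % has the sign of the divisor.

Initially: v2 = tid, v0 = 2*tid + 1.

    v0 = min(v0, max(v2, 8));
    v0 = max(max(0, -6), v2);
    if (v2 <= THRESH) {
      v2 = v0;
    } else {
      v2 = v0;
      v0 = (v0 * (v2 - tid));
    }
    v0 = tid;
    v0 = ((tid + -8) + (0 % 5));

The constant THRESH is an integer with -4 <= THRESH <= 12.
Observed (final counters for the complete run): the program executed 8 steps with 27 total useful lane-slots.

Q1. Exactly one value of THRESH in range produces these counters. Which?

Answer: THRESH = 0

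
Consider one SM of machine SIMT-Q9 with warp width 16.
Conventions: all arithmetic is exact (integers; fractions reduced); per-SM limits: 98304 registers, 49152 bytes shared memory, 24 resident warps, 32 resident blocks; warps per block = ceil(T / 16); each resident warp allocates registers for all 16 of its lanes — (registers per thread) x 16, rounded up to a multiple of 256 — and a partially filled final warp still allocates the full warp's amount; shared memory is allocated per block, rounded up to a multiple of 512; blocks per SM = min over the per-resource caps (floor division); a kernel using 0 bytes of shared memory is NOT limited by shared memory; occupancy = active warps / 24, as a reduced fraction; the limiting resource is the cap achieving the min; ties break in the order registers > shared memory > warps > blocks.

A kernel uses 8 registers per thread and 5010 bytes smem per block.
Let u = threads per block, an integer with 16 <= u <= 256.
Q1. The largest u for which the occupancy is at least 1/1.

Answer: u = 192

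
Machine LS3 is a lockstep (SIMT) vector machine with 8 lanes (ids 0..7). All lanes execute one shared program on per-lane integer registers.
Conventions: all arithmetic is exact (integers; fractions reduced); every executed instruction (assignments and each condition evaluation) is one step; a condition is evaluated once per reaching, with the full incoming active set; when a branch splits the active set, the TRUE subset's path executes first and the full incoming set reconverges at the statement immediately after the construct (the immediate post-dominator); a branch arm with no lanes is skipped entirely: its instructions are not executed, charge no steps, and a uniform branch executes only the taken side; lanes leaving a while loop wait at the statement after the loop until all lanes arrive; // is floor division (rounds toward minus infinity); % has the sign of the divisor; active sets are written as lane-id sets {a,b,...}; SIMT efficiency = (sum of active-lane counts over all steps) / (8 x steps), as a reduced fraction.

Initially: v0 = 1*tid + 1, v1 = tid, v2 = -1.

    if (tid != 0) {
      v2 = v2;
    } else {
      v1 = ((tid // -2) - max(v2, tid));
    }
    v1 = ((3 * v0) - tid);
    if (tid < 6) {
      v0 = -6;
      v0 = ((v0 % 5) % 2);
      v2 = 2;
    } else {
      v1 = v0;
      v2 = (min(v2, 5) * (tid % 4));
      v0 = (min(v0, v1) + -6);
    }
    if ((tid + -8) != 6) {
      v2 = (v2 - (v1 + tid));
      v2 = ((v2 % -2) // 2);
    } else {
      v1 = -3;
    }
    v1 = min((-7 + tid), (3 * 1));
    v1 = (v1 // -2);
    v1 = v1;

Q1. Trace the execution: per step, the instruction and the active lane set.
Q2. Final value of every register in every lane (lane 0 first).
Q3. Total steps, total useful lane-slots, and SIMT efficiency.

step 0: eval (tid != 0)              {0,1,2,3,4,5,6,7}
step 1: v2 <- v2                     {1,2,3,4,5,6,7}
step 2: v1 <- ((tid // -2) - max(v2, tid)) {0}
step 3: v1 <- ((3 * v0) - tid)       {0,1,2,3,4,5,6,7}
step 4: eval (tid < 6)               {0,1,2,3,4,5,6,7}
step 5: v0 <- -6                     {0,1,2,3,4,5}
step 6: v0 <- ((v0 % 5) % 2)         {0,1,2,3,4,5}
step 7: v2 <- 2                      {0,1,2,3,4,5}
step 8: v1 <- v0                     {6,7}
step 9: v2 <- (min(v2, 5) * (tid % 4)) {6,7}
step 10: v0 <- (min(v0, v1) + -6)     {6,7}
step 11: eval ((tid + -8) != 6)       {0,1,2,3,4,5,6,7}
step 12: v2 <- (v2 - (v1 + tid))      {0,1,2,3,4,5,6,7}
step 13: v2 <- ((v2 % -2) // 2)       {0,1,2,3,4,5,6,7}
step 14: v1 <- min((-7 + tid), (3 * 1)) {0,1,2,3,4,5,6,7}
step 15: v1 <- (v1 // -2)             {0,1,2,3,4,5,6,7}
step 16: v1 <- v1                     {0,1,2,3,4,5,6,7}

Answer: 17 steps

v0: 0,0,0,0,0,0,1,2
v1: 3,3,2,2,1,1,0,0
v2: -1,0,-1,0,-1,0,-1,0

steps = 17; useful = 104; efficiency = 104/136 = 13/17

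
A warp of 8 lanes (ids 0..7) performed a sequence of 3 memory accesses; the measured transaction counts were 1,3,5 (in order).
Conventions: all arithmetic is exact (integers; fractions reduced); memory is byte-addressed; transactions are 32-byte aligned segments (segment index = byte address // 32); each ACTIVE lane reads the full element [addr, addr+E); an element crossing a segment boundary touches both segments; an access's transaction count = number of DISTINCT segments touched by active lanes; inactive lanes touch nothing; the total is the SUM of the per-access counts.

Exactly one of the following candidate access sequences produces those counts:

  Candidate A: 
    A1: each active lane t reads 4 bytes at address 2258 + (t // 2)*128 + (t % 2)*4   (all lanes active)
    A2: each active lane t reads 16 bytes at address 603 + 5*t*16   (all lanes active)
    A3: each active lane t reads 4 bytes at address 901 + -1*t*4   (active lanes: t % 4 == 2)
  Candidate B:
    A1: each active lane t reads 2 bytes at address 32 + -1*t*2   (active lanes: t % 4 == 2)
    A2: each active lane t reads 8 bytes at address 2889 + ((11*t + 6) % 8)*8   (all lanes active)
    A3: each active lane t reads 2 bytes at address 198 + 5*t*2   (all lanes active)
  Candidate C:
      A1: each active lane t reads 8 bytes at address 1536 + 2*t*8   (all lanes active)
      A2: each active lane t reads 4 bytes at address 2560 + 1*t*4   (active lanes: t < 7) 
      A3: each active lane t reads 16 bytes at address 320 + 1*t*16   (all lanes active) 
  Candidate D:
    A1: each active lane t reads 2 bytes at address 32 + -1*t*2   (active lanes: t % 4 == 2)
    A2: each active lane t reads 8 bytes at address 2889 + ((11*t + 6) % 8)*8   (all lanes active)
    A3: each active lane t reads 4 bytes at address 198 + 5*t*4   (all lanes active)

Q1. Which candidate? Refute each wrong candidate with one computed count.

A: A1 gives 4 transactions, not 1
B: A3 gives 3 transactions, not 5
C: A1 gives 4 transactions, not 1
D: all counts match (1,3,5)

Answer: D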